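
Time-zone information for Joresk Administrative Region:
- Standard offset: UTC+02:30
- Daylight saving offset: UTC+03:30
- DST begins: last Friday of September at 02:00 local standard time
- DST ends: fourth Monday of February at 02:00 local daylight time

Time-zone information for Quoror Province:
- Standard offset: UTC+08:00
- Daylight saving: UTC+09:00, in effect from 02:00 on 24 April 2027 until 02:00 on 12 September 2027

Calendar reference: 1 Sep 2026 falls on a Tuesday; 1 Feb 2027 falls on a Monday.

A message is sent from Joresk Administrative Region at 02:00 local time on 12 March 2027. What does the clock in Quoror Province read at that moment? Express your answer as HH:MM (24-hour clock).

07:30

1 September 2026 is a Tuesday, so Fridays fall on 4, 11, 18, 25; the last is September 25.
1 February 2027 is a Monday, so the first Monday is February 1 and the fourth is February 22.
12 March 2027 is outside the daylight-saving period (25 September 2026 – 22 February 2027), so Joresk Administrative Region is on standard time, UTC+02:30.
02:00 Joresk Administrative Region − 2h30m = 23:30 UTC (rolling into the previous day, 11 March 2027).
At the standard offset (UTC+08:00), 23:30 UTC + 8h = 07:30 Quoror Province standard time (rolling into the next day, 12 March 2027).
The standard-time date in Quoror Province, 12 March 2027, is outside the daylight-saving period (24 April – 12 September), so Quoror Province is on standard time, UTC+08:00.
23:30 UTC + 8h = 07:30 Quoror Province (rolling into the next day, 12 March 2027).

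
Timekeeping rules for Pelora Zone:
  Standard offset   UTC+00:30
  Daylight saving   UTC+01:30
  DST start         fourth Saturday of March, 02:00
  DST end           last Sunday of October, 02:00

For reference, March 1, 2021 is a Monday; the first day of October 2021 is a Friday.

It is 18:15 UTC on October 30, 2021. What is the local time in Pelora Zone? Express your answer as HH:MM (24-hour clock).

1 March 2021 is a Monday, so the first Saturday is March 6 and the fourth is March 27.
1 October 2021 is a Friday, so Sundays fall on 3, 10, 17, 24, 31; the last is October 31.
At the standard offset (UTC+00:30), 18:15 UTC + 0h30m = 18:45 Pelora Zone standard time.
The standard-time date in Pelora Zone, October 30, 2021, falls between 27 March and 31 October, so daylight saving is in effect and Pelora Zone is at UTC+01:30.
18:15 UTC + 1h30m = 19:45 local.

19:45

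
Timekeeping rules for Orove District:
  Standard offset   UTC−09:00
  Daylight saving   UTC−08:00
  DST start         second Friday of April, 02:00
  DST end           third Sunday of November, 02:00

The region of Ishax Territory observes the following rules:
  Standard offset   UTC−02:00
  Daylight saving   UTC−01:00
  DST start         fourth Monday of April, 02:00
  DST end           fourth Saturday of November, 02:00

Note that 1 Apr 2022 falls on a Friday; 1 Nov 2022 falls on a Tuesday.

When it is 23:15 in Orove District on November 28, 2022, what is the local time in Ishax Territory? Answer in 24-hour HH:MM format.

1 April 2022 is a Friday, so the first Friday is April 1 and the second is April 8.
1 November 2022 is a Tuesday, so the first Sunday is November 6 and the third is November 20.
November 28, 2022 does not fall between 8 April and 20 November, so daylight saving is not in effect and Orove District is at UTC−09:00.
23:15 Orove District + 9h = 08:15 UTC (rolling into the next day, 29 November 2022).
1 April 2022 is a Friday, so the first Monday is April 4 and the fourth is April 25.
1 November 2022 is a Tuesday, so the first Saturday is November 5 and the fourth is November 26.
At the standard offset (UTC−02:00), 08:15 UTC − 2h = 06:15 Ishax Territory standard time.
The standard-time date in Ishax Territory, November 29, 2022, is outside the daylight-saving period (25 April – 26 November), so Ishax Territory is on standard time, UTC−02:00.
08:15 UTC − 2h = 06:15 Ishax Territory.

06:15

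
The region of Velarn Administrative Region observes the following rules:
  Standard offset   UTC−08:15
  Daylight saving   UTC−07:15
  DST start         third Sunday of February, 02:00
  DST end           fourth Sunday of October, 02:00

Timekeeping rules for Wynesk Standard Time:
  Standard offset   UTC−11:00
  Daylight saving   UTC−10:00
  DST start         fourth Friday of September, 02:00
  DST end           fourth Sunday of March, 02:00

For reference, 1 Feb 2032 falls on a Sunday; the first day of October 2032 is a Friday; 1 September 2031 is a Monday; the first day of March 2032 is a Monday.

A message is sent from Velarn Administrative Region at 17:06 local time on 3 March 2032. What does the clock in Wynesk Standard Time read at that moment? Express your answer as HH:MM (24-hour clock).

1 February 2032 is a Sunday, so the first Sunday is February 1 and the third is February 15.
1 October 2032 is a Friday, so the first Sunday is October 3 and the fourth is October 24.
3 March 2032 falls between 15 February and 24 October, so daylight saving is in effect and Velarn Administrative Region is at UTC−07:15.
17:06 Velarn Administrative Region + 7h15m = 00:21 UTC (rolling into the next day, 4 March 2032).
1 September 2031 is a Monday, so the first Friday is September 5 and the fourth is September 26.
1 March 2032 is a Monday, so the first Sunday is March 7 and the fourth is March 28.
At the standard offset (UTC−11:00), 00:21 UTC − 11h = 13:21 Wynesk Standard Time standard time (rolling into the previous day, 3 March 2032).
The standard-time date in Wynesk Standard Time, 3 March 2032, lies within the daylight-saving period (26 September 2031 – 28 March 2032), so Wynesk Standard Time is on daylight time, UTC−10:00.
00:21 UTC − 10h = 14:21 Wynesk Standard Time (rolling into the previous day, 3 March 2032).

14:21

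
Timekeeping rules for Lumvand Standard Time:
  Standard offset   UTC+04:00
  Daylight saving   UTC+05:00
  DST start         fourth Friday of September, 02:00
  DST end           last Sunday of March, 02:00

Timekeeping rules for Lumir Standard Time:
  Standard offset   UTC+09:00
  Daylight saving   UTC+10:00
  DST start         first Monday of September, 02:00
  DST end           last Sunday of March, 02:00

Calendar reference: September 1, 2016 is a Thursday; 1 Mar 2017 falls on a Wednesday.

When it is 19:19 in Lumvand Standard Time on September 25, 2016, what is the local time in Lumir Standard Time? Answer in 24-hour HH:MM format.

00:19

1 September 2016 is a Thursday, so the first Friday is September 2 and the fourth is September 23.
1 March 2017 is a Wednesday, so Sundays fall on 5, 12, 19, 26; the last is March 26.
September 25, 2016 falls between 23 September 2016 and 26 March 2017, so daylight saving is in effect and Lumvand Standard Time is at UTC+05:00.
19:19 Lumvand Standard Time − 5h = 14:19 UTC.
1 September 2016 is a Thursday, so the first Monday is September 5.
1 March 2017 is a Wednesday, so Sundays fall on 5, 12, 19, 26; the last is March 26.
At the standard offset (UTC+09:00), 14:19 UTC + 9h = 23:19 Lumir Standard Time standard time.
The standard-time date in Lumir Standard Time, September 25, 2016, lies within the daylight-saving period (5 September 2016 – 26 March 2017), so Lumir Standard Time is on daylight time, UTC+10:00.
14:19 UTC + 10h = 00:19 Lumir Standard Time (rolling into the next day, 26 September 2016).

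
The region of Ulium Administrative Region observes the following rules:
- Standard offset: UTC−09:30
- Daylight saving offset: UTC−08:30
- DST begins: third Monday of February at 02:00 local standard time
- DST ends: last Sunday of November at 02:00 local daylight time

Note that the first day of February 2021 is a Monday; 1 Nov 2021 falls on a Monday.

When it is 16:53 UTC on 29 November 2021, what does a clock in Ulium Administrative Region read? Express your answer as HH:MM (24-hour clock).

07:23

1 February 2021 is a Monday, so the first Monday is February 1 and the third is February 15.
1 November 2021 is a Monday, so Sundays fall on 7, 14, 21, 28; the last is November 28.
At the standard offset (UTC−09:30), 16:53 UTC − 9h30m = 07:23 Ulium Administrative Region standard time.
Daylight saving runs 15 February – 28 November; the standard-time date in Ulium Administrative Region, 29 November 2021, is outside that window, so Ulium Administrative Region is on standard time at UTC−09:30.
16:53 UTC − 9h30m = 07:23 local.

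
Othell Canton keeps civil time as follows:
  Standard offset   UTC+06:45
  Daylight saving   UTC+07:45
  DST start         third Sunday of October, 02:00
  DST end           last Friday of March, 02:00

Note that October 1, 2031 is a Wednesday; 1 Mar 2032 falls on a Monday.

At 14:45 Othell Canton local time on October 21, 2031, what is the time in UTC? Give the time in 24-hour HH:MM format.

1 October 2031 is a Wednesday, so the first Sunday is October 5 and the third is October 19.
1 March 2032 is a Monday, so Fridays fall on 5, 12, 19, 26; the last is March 26.
Daylight saving runs 19 October 2031 – 26 March 2032; October 21, 2031 is inside that window, so Othell Canton is at UTC+07:45.
14:45 local − 7h45m = 07:00 UTC.

07:00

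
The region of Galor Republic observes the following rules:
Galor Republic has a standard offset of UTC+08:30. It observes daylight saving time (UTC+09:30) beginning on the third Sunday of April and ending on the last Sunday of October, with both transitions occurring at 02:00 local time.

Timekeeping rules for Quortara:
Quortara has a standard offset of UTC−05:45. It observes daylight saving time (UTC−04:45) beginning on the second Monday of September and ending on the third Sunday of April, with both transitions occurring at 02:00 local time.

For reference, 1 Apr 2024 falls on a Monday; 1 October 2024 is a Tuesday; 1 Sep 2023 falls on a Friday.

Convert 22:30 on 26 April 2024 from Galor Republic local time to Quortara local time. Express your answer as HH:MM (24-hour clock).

07:15

1 April 2024 is a Monday, so the first Sunday is April 7 and the third is April 21.
1 October 2024 is a Tuesday, so Sundays fall on 6, 13, 20, 27; the last is October 27.
26 April 2024 falls between 21 April and 27 October, so daylight saving is in effect and Galor Republic is at UTC+09:30.
22:30 Galor Republic − 9h30m = 13:00 UTC.
1 September 2023 is a Friday, so the first Monday is September 4 and the second is September 11.
1 April 2024 is a Monday, so the first Sunday is April 7 and the third is April 21.
At the standard offset (UTC−05:45), 13:00 UTC − 5h45m = 07:15 Quortara standard time.
The standard-time date in Quortara, 26 April 2024, is outside the daylight-saving period (11 September 2023 – 21 April 2024), so Quortara is on standard time, UTC−05:45.
13:00 UTC − 5h45m = 07:15 Quortara.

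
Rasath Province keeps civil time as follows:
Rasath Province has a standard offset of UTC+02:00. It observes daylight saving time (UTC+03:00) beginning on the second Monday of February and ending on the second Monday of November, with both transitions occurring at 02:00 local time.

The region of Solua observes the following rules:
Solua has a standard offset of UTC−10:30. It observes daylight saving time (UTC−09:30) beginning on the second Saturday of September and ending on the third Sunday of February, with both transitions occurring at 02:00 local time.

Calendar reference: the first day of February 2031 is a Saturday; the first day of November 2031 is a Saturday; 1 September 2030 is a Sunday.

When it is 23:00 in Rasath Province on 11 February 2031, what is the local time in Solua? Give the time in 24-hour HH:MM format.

1 February 2031 is a Saturday, so the first Monday is February 3 and the second is February 10.
1 November 2031 is a Saturday, so the first Monday is November 3 and the second is November 10.
Daylight saving runs 10 February – 10 November; 11 February 2031 is inside that window, so Rasath Province is at UTC+03:00.
23:00 Rasath Province − 3h = 20:00 UTC.
1 September 2030 is a Sunday, so the first Saturday is September 7 and the second is September 14.
1 February 2031 is a Saturday, so the first Sunday is February 2 and the third is February 16.
At the standard offset (UTC−10:30), 20:00 UTC − 10h30m = 09:30 Solua standard time.
The standard-time date in Solua, 11 February 2031, lies within the daylight-saving period (14 September 2030 – 16 February 2031), so Solua is on daylight time, UTC−09:30.
20:00 UTC − 9h30m = 10:30 Solua.

10:30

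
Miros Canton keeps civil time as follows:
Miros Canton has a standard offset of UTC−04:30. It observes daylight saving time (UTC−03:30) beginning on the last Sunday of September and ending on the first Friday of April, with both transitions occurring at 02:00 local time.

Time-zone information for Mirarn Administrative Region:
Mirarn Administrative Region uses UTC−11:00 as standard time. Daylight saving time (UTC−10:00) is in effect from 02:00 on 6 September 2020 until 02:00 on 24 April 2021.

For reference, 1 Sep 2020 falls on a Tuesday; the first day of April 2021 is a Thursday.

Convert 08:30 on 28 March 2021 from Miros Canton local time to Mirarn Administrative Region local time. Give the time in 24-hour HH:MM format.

02:00

1 September 2020 is a Tuesday, so Sundays fall on 6, 13, 20, 27; the last is September 27.
1 April 2021 is a Thursday, so the first Friday is April 2.
28 March 2021 lies within the daylight-saving period (27 September 2020 – 2 April 2021), so Miros Canton is on daylight time, UTC−03:30.
08:30 Miros Canton + 3h30m = 12:00 UTC.
At the standard offset (UTC−11:00), 12:00 UTC − 11h = 01:00 Mirarn Administrative Region standard time.
Daylight saving runs 6 September 2020 – 24 April 2021; the standard-time date in Mirarn Administrative Region, 28 March 2021, is inside that window, so Mirarn Administrative Region is at UTC−10:00.
12:00 UTC − 10h = 02:00 Mirarn Administrative Region.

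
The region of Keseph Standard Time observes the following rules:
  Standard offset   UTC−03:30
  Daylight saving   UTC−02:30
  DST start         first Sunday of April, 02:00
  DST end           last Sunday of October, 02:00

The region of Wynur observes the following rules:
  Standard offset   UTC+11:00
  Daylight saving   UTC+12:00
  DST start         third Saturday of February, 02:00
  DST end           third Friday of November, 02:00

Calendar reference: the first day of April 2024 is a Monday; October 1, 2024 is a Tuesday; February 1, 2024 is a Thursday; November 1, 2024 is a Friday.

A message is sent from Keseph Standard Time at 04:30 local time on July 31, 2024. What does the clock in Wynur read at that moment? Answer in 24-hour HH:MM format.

1 April 2024 is a Monday, so the first Sunday is April 7.
1 October 2024 is a Tuesday, so Sundays fall on 6, 13, 20, 27; the last is October 27.
Daylight saving runs 7 April – 27 October; July 31, 2024 is inside that window, so Keseph Standard Time is at UTC−02:30.
04:30 Keseph Standard Time + 2h30m = 07:00 UTC.
1 February 2024 is a Thursday, so the first Saturday is February 3 and the third is February 17.
1 November 2024 is a Friday, so the first Friday is November 1 and the third is November 15.
At the standard offset (UTC+11:00), 07:00 UTC + 11h = 18:00 Wynur standard time.
Daylight saving runs 17 February – 15 November; the standard-time date in Wynur, July 31, 2024, is inside that window, so Wynur is at UTC+12:00.
07:00 UTC + 12h = 19:00 Wynur.

19:00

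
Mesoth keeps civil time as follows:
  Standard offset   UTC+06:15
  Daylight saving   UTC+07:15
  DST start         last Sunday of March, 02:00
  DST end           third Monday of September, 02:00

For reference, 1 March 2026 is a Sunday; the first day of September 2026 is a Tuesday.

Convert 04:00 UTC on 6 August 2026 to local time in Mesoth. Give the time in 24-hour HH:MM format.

1 March 2026 is a Sunday, so Sundays fall on 1, 8, 15, 22, 29; the last is March 29.
1 September 2026 is a Tuesday, so the first Monday is September 7 and the third is September 21.
At the standard offset (UTC+06:15), 04:00 UTC + 6h15m = 10:15 Mesoth standard time.
The standard-time date in Mesoth, 6 August 2026, falls between 29 March and 21 September, so daylight saving is in effect and Mesoth is at UTC+07:15.
04:00 UTC + 7h15m = 11:15 local.

11:15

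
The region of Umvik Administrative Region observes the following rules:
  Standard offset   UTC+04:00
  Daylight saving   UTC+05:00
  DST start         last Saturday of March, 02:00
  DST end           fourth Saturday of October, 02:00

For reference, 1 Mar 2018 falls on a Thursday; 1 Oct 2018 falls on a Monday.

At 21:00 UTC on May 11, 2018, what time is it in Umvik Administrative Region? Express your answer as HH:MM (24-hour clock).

1 March 2018 is a Thursday, so Saturdays fall on 3, 10, 17, 24, 31; the last is March 31.
1 October 2018 is a Monday, so the first Saturday is October 6 and the fourth is October 27.
At the standard offset (UTC+04:00), 21:00 UTC + 4h = 01:00 Umvik Administrative Region standard time (rolling into the next day, 12 May 2018).
Daylight saving runs 31 March – 27 October; the standard-time date in Umvik Administrative Region, May 12, 2018, is inside that window, so Umvik Administrative Region is at UTC+05:00.
21:00 UTC + 5h = 02:00 local (rolling into the next day, 12 May 2018).

02:00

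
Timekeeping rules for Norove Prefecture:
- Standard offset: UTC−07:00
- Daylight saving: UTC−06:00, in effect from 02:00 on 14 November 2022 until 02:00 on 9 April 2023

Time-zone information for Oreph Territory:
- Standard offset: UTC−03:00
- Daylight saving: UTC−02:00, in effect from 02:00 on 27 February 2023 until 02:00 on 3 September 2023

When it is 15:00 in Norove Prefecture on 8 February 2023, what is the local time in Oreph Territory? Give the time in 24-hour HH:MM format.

18:00

Daylight saving runs 14 November 2022 – 9 April 2023; 8 February 2023 is inside that window, so Norove Prefecture is at UTC−06:00.
15:00 Norove Prefecture + 6h = 21:00 UTC.
At the standard offset (UTC−03:00), 21:00 UTC − 3h = 18:00 Oreph Territory standard time.
Daylight saving runs 27 February – 3 September; the standard-time date in Oreph Territory, 8 February 2023, is outside that window, so Oreph Territory is on standard time at UTC−03:00.
21:00 UTC − 3h = 18:00 Oreph Territory.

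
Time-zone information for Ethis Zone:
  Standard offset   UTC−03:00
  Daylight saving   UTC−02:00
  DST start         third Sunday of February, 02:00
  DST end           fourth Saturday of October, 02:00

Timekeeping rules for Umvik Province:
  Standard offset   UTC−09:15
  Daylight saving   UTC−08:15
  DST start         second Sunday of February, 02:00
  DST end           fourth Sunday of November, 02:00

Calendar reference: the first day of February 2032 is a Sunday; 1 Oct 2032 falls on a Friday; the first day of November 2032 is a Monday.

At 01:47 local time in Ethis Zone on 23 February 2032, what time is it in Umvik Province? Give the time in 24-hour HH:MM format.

1 February 2032 is a Sunday, so the first Sunday is February 1 and the third is February 15.
1 October 2032 is a Friday, so the first Saturday is October 2 and the fourth is October 23.
23 February 2032 falls between 15 February and 23 October, so daylight saving is in effect and Ethis Zone is at UTC−02:00.
01:47 Ethis Zone + 2h = 03:47 UTC.
1 February 2032 is a Sunday, so the first Sunday is February 1 and the second is February 8.
1 November 2032 is a Monday, so the first Sunday is November 7 and the fourth is November 28.
At the standard offset (UTC−09:15), 03:47 UTC − 9h15m = 18:32 Umvik Province standard time (rolling into the previous day, 22 February 2032).
Daylight saving runs 8 February – 28 November; the standard-time date in Umvik Province, 22 February 2032, is inside that window, so Umvik Province is at UTC−08:15.
03:47 UTC − 8h15m = 19:32 Umvik Province (rolling into the previous day, 22 February 2032).

19:32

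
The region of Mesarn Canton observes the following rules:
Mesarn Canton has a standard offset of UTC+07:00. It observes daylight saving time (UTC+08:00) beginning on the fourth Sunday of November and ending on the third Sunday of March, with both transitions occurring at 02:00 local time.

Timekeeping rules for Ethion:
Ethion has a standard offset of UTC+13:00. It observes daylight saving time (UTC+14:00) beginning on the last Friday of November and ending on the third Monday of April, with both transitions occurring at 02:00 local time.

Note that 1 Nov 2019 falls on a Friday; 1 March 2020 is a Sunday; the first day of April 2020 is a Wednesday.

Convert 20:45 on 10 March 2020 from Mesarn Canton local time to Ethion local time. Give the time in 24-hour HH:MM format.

02:45

1 November 2019 is a Friday, so the first Sunday is November 3 and the fourth is November 24.
1 March 2020 is a Sunday, so the first Sunday is March 1 and the third is March 15.
10 March 2020 falls between 24 November 2019 and 15 March 2020, so daylight saving is in effect and Mesarn Canton is at UTC+08:00.
20:45 Mesarn Canton − 8h = 12:45 UTC.
1 November 2019 is a Friday, so Fridays fall on 1, 8, 15, 22, 29; the last is November 29.
1 April 2020 is a Wednesday, so the first Monday is April 6 and the third is April 20.
At the standard offset (UTC+13:00), 12:45 UTC + 13h = 01:45 Ethion standard time (rolling into the next day, 11 March 2020).
The standard-time date in Ethion, 11 March 2020, falls between 29 November 2019 and 20 April 2020, so daylight saving is in effect and Ethion is at UTC+14:00.
12:45 UTC + 14h = 02:45 Ethion (rolling into the next day, 11 March 2020).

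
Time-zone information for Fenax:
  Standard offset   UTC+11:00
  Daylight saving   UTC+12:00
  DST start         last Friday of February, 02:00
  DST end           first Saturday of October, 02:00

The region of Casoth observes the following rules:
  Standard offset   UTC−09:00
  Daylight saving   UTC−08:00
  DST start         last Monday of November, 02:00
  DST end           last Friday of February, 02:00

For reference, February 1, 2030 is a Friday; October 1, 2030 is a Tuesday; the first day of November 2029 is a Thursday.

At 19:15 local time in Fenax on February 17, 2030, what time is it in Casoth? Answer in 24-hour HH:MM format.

00:15

1 February 2030 is a Friday, so Fridays fall on 1, 8, 15, 22; the last is February 22.
1 October 2030 is a Tuesday, so the first Saturday is October 5.
February 17, 2030 does not fall between 22 February and 5 October, so daylight saving is not in effect and Fenax is at UTC+11:00.
19:15 Fenax − 11h = 08:15 UTC.
1 November 2029 is a Thursday, so Mondays fall on 5, 12, 19, 26; the last is November 26.
1 February 2030 is a Friday, so Fridays fall on 1, 8, 15, 22; the last is February 22.
At the standard offset (UTC−09:00), 08:15 UTC − 9h = 23:15 Casoth standard time (rolling into the previous day, 16 February 2030).
Daylight saving runs 26 November 2029 – 22 February 2030; the standard-time date in Casoth, February 16, 2030, is inside that window, so Casoth is at UTC−08:00.
08:15 UTC − 8h = 00:15 Casoth.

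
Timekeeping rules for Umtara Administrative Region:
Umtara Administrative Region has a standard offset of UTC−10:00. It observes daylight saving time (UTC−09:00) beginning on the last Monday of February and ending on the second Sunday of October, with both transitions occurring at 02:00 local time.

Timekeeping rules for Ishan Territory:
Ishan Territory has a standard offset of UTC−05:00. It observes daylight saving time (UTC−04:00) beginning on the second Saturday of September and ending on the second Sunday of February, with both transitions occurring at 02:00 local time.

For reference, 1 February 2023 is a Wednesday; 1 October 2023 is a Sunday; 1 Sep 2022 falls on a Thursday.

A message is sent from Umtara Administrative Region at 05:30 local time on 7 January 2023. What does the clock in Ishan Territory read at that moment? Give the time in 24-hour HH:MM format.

11:30

1 February 2023 is a Wednesday, so Mondays fall on 6, 13, 20, 27; the last is February 27.
1 October 2023 is a Sunday, so the first Sunday is October 1 and the second is October 8.
7 January 2023 does not fall between 27 February and 8 October, so daylight saving is not in effect and Umtara Administrative Region is at UTC−10:00.
05:30 Umtara Administrative Region + 10h = 15:30 UTC.
1 September 2022 is a Thursday, so the first Saturday is September 3 and the second is September 10.
1 February 2023 is a Wednesday, so the first Sunday is February 5 and the second is February 12.
At the standard offset (UTC−05:00), 15:30 UTC − 5h = 10:30 Ishan Territory standard time.
The standard-time date in Ishan Territory, 7 January 2023, falls between 10 September 2022 and 12 February 2023, so daylight saving is in effect and Ishan Territory is at UTC−04:00.
15:30 UTC − 4h = 11:30 Ishan Territory.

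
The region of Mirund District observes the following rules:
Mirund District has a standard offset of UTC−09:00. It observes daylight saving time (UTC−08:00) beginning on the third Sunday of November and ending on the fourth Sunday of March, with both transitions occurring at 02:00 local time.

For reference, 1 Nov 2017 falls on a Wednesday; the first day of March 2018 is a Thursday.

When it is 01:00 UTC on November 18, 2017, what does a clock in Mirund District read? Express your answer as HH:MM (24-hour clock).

16:00

1 November 2017 is a Wednesday, so the first Sunday is November 5 and the third is November 19.
1 March 2018 is a Thursday, so the first Sunday is March 4 and the fourth is March 25.
At the standard offset (UTC−09:00), 01:00 UTC − 9h = 16:00 Mirund District standard time (rolling into the previous day, 17 November 2017).
The standard-time date in Mirund District, November 17, 2017, does not fall between 19 November 2017 and 25 March 2018, so daylight saving is not in effect and Mirund District is at UTC−09:00.
01:00 UTC − 9h = 16:00 local (rolling into the previous day, 17 November 2017).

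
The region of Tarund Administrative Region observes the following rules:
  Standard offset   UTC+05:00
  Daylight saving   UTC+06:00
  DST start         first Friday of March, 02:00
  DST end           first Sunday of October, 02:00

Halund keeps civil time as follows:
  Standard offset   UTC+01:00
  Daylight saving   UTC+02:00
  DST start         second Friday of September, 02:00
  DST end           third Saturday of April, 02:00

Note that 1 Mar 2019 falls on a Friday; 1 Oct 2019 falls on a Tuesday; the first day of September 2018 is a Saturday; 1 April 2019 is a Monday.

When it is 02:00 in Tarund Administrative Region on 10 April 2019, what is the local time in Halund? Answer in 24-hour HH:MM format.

1 March 2019 is a Friday, so the first Friday is March 1.
1 October 2019 is a Tuesday, so the first Sunday is October 6.
10 April 2019 lies within the daylight-saving period (1 March – 6 October), so Tarund Administrative Region is on daylight time, UTC+06:00.
02:00 Tarund Administrative Region − 6h = 20:00 UTC (rolling into the previous day, 9 April 2019).
1 September 2018 is a Saturday, so the first Friday is September 7 and the second is September 14.
1 April 2019 is a Monday, so the first Saturday is April 6 and the third is April 20.
At the standard offset (UTC+01:00), 20:00 UTC + 1h = 21:00 Halund standard time.
Daylight saving runs 14 September 2018 – 20 April 2019; the standard-time date in Halund, 9 April 2019, is inside that window, so Halund is at UTC+02:00.
20:00 UTC + 2h = 22:00 Halund.

22:00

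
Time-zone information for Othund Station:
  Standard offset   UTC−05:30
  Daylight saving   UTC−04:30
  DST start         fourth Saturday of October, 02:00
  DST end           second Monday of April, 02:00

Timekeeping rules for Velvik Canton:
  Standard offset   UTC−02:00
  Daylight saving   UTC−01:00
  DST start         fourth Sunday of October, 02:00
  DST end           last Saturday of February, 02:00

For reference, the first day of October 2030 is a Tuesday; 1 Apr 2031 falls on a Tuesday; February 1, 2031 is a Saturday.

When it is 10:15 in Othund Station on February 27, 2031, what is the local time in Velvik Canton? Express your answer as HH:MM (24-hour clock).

12:45

1 October 2030 is a Tuesday, so the first Saturday is October 5 and the fourth is October 26.
1 April 2031 is a Tuesday, so the first Monday is April 7 and the second is April 14.
February 27, 2031 lies within the daylight-saving period (26 October 2030 – 14 April 2031), so Othund Station is on daylight time, UTC−04:30.
10:15 Othund Station + 4h30m = 14:45 UTC.
1 October 2030 is a Tuesday, so the first Sunday is October 6 and the fourth is October 27.
1 February 2031 is a Saturday, so Saturdays fall on 1, 8, 15, 22; the last is February 22.
At the standard offset (UTC−02:00), 14:45 UTC − 2h = 12:45 Velvik Canton standard time.
Daylight saving runs 27 October 2030 – 22 February 2031; the standard-time date in Velvik Canton, February 27, 2031, is outside that window, so Velvik Canton is on standard time at UTC−02:00.
14:45 UTC − 2h = 12:45 Velvik Canton.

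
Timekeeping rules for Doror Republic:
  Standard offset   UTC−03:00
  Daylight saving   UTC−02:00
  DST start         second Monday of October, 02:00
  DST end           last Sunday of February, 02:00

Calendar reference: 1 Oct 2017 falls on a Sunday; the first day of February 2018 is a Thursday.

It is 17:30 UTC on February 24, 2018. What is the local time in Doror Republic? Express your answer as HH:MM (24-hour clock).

1 October 2017 is a Sunday, so the first Monday is October 2 and the second is October 9.
1 February 2018 is a Thursday, so Sundays fall on 4, 11, 18, 25; the last is February 25.
At the standard offset (UTC−03:00), 17:30 UTC − 3h = 14:30 Doror Republic standard time.
The standard-time date in Doror Republic, February 24, 2018, falls between 9 October 2017 and 25 February 2018, so daylight saving is in effect and Doror Republic is at UTC−02:00.
17:30 UTC − 2h = 15:30 local.

15:30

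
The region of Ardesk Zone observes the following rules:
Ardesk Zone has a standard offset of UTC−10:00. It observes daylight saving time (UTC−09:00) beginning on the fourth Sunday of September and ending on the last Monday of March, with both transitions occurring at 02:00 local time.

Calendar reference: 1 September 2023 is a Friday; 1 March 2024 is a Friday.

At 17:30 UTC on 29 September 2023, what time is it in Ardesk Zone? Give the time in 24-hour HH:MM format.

1 September 2023 is a Friday, so the first Sunday is September 3 and the fourth is September 24.
1 March 2024 is a Friday, so Mondays fall on 4, 11, 18, 25; the last is March 25.
At the standard offset (UTC−10:00), 17:30 UTC − 10h = 07:30 Ardesk Zone standard time.
The standard-time date in Ardesk Zone, 29 September 2023, falls between 24 September 2023 and 25 March 2024, so daylight saving is in effect and Ardesk Zone is at UTC−09:00.
17:30 UTC − 9h = 08:30 local.

08:30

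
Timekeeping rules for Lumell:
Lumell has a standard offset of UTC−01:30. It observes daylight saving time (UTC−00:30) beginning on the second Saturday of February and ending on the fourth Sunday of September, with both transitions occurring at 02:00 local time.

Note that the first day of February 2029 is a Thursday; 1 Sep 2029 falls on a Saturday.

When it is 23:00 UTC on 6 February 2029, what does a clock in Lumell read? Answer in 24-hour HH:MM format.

1 February 2029 is a Thursday, so the first Saturday is February 3 and the second is February 10.
1 September 2029 is a Saturday, so the first Sunday is September 2 and the fourth is September 23.
At the standard offset (UTC−01:30), 23:00 UTC − 1h30m = 21:30 Lumell standard time.
Daylight saving runs 10 February – 23 September; the standard-time date in Lumell, 6 February 2029, is outside that window, so Lumell is on standard time at UTC−01:30.
23:00 UTC − 1h30m = 21:30 local.

21:30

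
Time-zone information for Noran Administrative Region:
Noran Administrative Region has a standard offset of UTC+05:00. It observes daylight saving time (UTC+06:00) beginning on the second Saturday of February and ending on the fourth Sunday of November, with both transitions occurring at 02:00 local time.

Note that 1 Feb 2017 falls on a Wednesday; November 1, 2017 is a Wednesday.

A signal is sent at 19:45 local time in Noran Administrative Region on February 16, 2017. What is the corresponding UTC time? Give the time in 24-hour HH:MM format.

13:45

1 February 2017 is a Wednesday, so the first Saturday is February 4 and the second is February 11.
1 November 2017 is a Wednesday, so the first Sunday is November 5 and the fourth is November 26.
February 16, 2017 falls between 11 February and 26 November, so daylight saving is in effect and Noran Administrative Region is at UTC+06:00.
19:45 local − 6h = 13:45 UTC.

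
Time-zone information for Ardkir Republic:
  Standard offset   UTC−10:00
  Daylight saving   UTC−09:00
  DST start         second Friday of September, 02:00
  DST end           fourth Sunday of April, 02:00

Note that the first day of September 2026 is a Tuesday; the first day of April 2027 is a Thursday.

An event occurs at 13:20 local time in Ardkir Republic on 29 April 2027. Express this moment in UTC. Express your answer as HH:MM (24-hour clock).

1 September 2026 is a Tuesday, so the first Friday is September 4 and the second is September 11.
1 April 2027 is a Thursday, so the first Sunday is April 4 and the fourth is April 25.
29 April 2027 does not fall between 11 September 2026 and 25 April 2027, so daylight saving is not in effect and Ardkir Republic is at UTC−10:00.
13:20 local + 10h = 23:20 UTC.

23:20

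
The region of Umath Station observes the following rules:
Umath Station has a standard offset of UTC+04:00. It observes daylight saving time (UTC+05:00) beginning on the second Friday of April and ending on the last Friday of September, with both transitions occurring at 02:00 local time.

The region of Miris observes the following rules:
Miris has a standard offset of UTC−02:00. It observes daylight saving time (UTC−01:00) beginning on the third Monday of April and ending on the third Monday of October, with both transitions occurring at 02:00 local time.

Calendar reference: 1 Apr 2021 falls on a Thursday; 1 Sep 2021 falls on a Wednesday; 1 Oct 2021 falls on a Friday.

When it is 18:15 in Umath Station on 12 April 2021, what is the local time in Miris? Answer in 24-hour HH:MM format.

11:15

1 April 2021 is a Thursday, so the first Friday is April 2 and the second is April 9.
1 September 2021 is a Wednesday, so Fridays fall on 3, 10, 17, 24; the last is September 24.
12 April 2021 falls between 9 April and 24 September, so daylight saving is in effect and Umath Station is at UTC+05:00.
18:15 Umath Station − 5h = 13:15 UTC.
1 April 2021 is a Thursday, so the first Monday is April 5 and the third is April 19.
1 October 2021 is a Friday, so the first Monday is October 4 and the third is October 18.
At the standard offset (UTC−02:00), 13:15 UTC − 2h = 11:15 Miris standard time.
The standard-time date in Miris, 12 April 2021, is outside the daylight-saving period (19 April – 18 October), so Miris is on standard time, UTC−02:00.
13:15 UTC − 2h = 11:15 Miris.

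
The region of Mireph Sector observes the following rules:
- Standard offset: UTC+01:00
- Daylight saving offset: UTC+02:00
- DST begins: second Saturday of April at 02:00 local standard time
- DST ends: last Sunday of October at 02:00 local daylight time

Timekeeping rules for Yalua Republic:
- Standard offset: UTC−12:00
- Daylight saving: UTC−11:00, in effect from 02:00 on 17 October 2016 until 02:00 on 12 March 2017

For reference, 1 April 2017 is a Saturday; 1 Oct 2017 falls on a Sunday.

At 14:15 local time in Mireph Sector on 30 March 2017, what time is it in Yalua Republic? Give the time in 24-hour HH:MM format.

01:15

1 April 2017 is a Saturday, so the first Saturday is April 1 and the second is April 8.
1 October 2017 is a Sunday, so Sundays fall on 1, 8, 15, 22, 29; the last is October 29.
30 March 2017 is outside the daylight-saving period (8 April – 29 October), so Mireph Sector is on standard time, UTC+01:00.
14:15 Mireph Sector − 1h = 13:15 UTC.
At the standard offset (UTC−12:00), 13:15 UTC − 12h = 01:15 Yalua Republic standard time.
Daylight saving runs 17 October 2016 – 12 March 2017; the standard-time date in Yalua Republic, 30 March 2017, is outside that window, so Yalua Republic is on standard time at UTC−12:00.
13:15 UTC − 12h = 01:15 Yalua Republic.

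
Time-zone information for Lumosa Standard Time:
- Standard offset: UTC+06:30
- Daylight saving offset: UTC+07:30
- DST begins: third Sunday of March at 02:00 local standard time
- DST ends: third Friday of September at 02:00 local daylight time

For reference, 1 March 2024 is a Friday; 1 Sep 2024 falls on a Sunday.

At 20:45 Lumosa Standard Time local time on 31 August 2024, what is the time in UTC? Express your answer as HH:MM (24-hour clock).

1 March 2024 is a Friday, so the first Sunday is March 3 and the third is March 17.
1 September 2024 is a Sunday, so the first Friday is September 6 and the third is September 20.
31 August 2024 falls between 17 March and 20 September, so daylight saving is in effect and Lumosa Standard Time is at UTC+07:30.
20:45 local − 7h30m = 13:15 UTC.

13:15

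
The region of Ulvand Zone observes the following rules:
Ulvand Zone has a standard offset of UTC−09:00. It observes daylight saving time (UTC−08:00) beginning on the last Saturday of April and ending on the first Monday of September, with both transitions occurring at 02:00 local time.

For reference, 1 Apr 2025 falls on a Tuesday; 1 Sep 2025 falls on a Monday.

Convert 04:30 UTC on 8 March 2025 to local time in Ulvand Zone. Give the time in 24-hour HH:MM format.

1 April 2025 is a Tuesday, so Saturdays fall on 5, 12, 19, 26; the last is April 26.
1 September 2025 is a Monday, so the first Monday is September 1.
At the standard offset (UTC−09:00), 04:30 UTC − 9h = 19:30 Ulvand Zone standard time (rolling into the previous day, 7 March 2025).
The standard-time date in Ulvand Zone, 7 March 2025, does not fall between 26 April and 1 September, so daylight saving is not in effect and Ulvand Zone is at UTC−09:00.
04:30 UTC − 9h = 19:30 local (rolling into the previous day, 7 March 2025).

19:30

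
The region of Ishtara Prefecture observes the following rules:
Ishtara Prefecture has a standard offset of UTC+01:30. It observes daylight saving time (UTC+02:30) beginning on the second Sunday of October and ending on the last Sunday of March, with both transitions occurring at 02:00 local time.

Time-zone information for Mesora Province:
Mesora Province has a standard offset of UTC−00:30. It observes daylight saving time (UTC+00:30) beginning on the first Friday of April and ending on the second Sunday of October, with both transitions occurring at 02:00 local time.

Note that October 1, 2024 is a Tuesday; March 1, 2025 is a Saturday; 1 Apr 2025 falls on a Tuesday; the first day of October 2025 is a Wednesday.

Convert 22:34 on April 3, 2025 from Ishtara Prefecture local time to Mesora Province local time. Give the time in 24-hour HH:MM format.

20:34

1 October 2024 is a Tuesday, so the first Sunday is October 6 and the second is October 13.
1 March 2025 is a Saturday, so Sundays fall on 2, 9, 16, 23, 30; the last is March 30.
Daylight saving runs 13 October 2024 – 30 March 2025; April 3, 2025 is outside that window, so Ishtara Prefecture is on standard time at UTC+01:30.
22:34 Ishtara Prefecture − 1h30m = 21:04 UTC.
1 April 2025 is a Tuesday, so the first Friday is April 4.
1 October 2025 is a Wednesday, so the first Sunday is October 5 and the second is October 12.
At the standard offset (UTC−00:30), 21:04 UTC − 0h30m = 20:34 Mesora Province standard time.
The standard-time date in Mesora Province, April 3, 2025, is outside the daylight-saving period (4 April – 12 October), so Mesora Province is on standard time, UTC−00:30.
21:04 UTC − 0h30m = 20:34 Mesora Province.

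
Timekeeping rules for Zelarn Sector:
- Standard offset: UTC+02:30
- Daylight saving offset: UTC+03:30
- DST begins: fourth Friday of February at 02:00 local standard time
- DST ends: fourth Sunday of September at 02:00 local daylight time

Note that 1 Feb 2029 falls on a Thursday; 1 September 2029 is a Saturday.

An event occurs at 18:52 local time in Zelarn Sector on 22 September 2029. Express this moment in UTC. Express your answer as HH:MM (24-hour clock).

1 February 2029 is a Thursday, so the first Friday is February 2 and the fourth is February 23.
1 September 2029 is a Saturday, so the first Sunday is September 2 and the fourth is September 23.
22 September 2029 lies within the daylight-saving period (23 February – 23 September), so Zelarn Sector is on daylight time, UTC+03:30.
18:52 local − 3h30m = 15:22 UTC.

15:22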